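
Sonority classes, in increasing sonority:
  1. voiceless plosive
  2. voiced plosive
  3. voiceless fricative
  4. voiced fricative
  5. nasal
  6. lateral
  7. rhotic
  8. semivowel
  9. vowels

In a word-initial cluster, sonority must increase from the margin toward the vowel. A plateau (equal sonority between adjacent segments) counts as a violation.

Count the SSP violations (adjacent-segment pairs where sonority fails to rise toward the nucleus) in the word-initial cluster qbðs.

/q/ — voiceless plosive, sonority 1.
/b/ — voiced plosive, sonority 2.
/ð/ — voiced fricative, sonority 4.
/s/ — voiceless fricative, sonority 3.
/q/→/b/: 1→2 (rises) — ok.
/b/→/ð/: 2→4 (rises) — ok.
/ð/→/s/: 4→3 (does not rise) — violation.

1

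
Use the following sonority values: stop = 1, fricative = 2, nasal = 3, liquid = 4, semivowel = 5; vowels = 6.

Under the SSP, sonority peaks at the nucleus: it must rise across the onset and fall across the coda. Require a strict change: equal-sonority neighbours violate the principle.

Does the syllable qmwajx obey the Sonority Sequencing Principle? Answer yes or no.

yes

Onset: /q/ is a stop (sonority 1), /m/ is a nasal (sonority 3), /w/ is a semivowel (sonority 5); then the nucleus /a/ (sonority 6).
Onset profile 1-3-5-6 — rises to the nucleus.
Coda: /j/ is a semivowel (sonority 5), /x/ is a fricative (sonority 2).
Coda profile 6-5-2 — falls from the nucleus.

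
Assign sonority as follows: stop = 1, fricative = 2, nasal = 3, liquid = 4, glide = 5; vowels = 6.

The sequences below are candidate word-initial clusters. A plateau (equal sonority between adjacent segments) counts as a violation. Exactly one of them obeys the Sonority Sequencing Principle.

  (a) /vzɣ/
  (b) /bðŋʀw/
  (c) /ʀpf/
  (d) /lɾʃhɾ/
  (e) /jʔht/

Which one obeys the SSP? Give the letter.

(a) /vzɣ/: profile 2-2-2 — violates.
(b) /bðŋʀw/: profile 1-2-3-4-5 — obeys.
(c) /ʀpf/: profile 4-1-2 — violates.
(d) /lɾʃhɾ/: profile 4-4-2-2-4 — violates.
(e) /jʔht/: profile 5-1-2-1 — violates.

b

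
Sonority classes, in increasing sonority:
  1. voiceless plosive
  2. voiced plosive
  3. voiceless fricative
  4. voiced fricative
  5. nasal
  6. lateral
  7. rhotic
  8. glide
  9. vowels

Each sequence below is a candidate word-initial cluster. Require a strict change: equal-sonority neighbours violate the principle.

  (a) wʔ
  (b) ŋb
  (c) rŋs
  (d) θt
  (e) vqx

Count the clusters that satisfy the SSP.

(a) wʔ: profile 8-1 — violates.
(b) ŋb: profile 5-2 — violates.
(c) rŋs: profile 7-5-3 — violates.
(d) θt: profile 3-1 — violates.
(e) vqx: profile 4-1-3 — violates.

0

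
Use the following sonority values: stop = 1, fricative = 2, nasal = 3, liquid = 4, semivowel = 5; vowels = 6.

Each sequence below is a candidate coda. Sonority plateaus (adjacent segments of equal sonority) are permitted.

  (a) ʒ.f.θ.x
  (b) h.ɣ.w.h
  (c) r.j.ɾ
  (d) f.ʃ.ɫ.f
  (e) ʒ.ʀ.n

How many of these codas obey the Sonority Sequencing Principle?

(a) 2-2-2-2 → obeys
(b) 2-2-5-2 → violates
(c) 4-5-4 → violates
(d) 2-2-4-2 → violates
(e) 2-4-3 → violates

1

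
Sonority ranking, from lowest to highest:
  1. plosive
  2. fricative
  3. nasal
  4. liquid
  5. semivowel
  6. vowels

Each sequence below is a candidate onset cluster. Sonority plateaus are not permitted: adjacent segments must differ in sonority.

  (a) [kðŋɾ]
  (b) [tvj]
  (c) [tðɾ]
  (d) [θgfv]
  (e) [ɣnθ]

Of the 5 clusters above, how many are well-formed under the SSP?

3

(a) 1-2-3-4 → obeys
(b) 1-2-5 → obeys
(c) 1-2-4 → obeys
(d) 2-1-2-2 → violates
(e) 2-3-2 → violates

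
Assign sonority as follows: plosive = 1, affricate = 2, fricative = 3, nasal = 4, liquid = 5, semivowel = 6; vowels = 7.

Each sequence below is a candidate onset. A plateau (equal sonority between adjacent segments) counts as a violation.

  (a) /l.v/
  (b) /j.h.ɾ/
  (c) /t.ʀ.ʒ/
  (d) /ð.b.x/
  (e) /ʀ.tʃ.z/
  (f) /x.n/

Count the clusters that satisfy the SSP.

(a) 5-3 → violates
(b) 6-3-5 → violates
(c) 1-5-3 → violates
(d) 3-1-3 → violates
(e) 5-2-3 → violates
(f) 3-4 → obeys

1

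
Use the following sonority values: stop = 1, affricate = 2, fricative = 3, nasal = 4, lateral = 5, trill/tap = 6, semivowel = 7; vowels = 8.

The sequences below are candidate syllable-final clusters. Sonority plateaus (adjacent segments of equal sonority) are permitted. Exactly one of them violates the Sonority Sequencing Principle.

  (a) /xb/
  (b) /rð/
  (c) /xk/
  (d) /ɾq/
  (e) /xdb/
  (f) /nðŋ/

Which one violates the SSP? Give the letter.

f

(a) 3-1 → obeys
(b) 6-3 → obeys
(c) 3-1 → obeys
(d) 6-1 → obeys
(e) 3-1-1 → obeys
(f) 4-3-4 → violates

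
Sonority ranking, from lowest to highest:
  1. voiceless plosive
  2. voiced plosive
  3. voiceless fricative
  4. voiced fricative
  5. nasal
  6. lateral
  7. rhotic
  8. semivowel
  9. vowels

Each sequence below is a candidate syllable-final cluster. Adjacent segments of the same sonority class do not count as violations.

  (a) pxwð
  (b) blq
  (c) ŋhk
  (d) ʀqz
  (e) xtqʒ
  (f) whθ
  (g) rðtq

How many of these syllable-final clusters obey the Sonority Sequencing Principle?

(a) pxwð: profile 1-3-8-4 — violates.
(b) blq: profile 2-6-1 — violates.
(c) ŋhk: profile 5-3-1 — obeys.
(d) ʀqz: profile 7-1-4 — violates.
(e) xtqʒ: profile 3-1-1-4 — violates.
(f) whθ: profile 8-3-3 — obeys.
(g) rðtq: profile 7-4-1-1 — obeys.

3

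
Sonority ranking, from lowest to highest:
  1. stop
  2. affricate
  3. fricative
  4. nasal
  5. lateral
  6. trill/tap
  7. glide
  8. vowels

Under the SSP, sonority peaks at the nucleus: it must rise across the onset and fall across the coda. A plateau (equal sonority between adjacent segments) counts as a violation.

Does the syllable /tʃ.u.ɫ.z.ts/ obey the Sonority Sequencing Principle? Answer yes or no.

Onset: /tʃ/ is an affricate (sonority 2); then the nucleus /u/ (sonority 8).
Onset profile 2-8 — rises to the nucleus.
Coda: /ɫ/ is a lateral (sonority 5), /z/ is a fricative (sonority 3), /ts/ is an affricate (sonority 2).
Coda profile 8-5-3-2 — falls from the nucleus.

yes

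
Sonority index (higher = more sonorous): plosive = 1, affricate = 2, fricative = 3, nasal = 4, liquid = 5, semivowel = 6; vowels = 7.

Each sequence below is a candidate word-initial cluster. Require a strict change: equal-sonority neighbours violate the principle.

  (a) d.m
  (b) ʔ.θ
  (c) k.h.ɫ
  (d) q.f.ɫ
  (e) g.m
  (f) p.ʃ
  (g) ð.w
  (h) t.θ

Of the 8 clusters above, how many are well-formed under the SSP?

(a) d.m: profile 1-4 — obeys.
(b) ʔ.θ: profile 1-3 — obeys.
(c) k.h.ɫ: profile 1-3-5 — obeys.
(d) q.f.ɫ: profile 1-3-5 — obeys.
(e) g.m: profile 1-4 — obeys.
(f) p.ʃ: profile 1-3 — obeys.
(g) ð.w: profile 3-6 — obeys.
(h) t.θ: profile 1-3 — obeys.

8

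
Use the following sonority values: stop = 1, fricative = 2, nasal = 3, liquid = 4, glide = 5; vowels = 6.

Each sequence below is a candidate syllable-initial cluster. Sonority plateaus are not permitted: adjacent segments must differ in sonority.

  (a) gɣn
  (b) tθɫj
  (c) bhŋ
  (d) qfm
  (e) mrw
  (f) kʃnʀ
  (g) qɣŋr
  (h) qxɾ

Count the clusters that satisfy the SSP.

(a) gɣn: profile 1-2-3 — obeys.
(b) tθɫj: profile 1-2-4-5 — obeys.
(c) bhŋ: profile 1-2-3 — obeys.
(d) qfm: profile 1-2-3 — obeys.
(e) mrw: profile 3-4-5 — obeys.
(f) kʃnʀ: profile 1-2-3-4 — obeys.
(g) qɣŋr: profile 1-2-3-4 — obeys.
(h) qxɾ: profile 1-2-4 — obeys.

8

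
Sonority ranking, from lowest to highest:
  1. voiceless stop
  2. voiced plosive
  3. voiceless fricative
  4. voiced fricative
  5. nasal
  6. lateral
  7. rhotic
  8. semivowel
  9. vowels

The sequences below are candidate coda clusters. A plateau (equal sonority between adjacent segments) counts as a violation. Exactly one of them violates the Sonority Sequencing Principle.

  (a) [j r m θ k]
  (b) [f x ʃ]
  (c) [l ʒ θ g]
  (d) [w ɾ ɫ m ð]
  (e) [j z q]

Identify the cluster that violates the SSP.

b

(a) 8-7-5-3-1 → obeys
(b) 3-3-3 → violates
(c) 6-4-3-2 → obeys
(d) 8-7-6-5-4 → obeys
(e) 8-4-1 → obeys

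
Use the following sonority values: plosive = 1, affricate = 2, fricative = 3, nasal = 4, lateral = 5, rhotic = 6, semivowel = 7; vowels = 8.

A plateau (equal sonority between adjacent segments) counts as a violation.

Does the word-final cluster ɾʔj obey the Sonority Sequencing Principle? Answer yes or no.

/ɾ/ — rhotic, sonority 6.
/ʔ/ — plosive, sonority 1.
/j/ — semivowel, sonority 7.
The profile is 6-1-7. Between /ʔ/ (1) and /j/ (7) sonority does not fall, so the cluster violates the SSP.

no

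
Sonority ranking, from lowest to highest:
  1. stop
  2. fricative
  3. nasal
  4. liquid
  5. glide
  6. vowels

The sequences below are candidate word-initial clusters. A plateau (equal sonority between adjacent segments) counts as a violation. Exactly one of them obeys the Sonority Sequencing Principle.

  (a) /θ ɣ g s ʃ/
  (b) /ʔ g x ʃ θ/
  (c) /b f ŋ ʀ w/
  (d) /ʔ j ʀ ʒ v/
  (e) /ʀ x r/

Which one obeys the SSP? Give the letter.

c

(a) 2-2-1-2-2 → violates
(b) 1-1-2-2-2 → violates
(c) 1-2-3-4-5 → obeys
(d) 1-5-4-2-2 → violates
(e) 4-2-4 → violates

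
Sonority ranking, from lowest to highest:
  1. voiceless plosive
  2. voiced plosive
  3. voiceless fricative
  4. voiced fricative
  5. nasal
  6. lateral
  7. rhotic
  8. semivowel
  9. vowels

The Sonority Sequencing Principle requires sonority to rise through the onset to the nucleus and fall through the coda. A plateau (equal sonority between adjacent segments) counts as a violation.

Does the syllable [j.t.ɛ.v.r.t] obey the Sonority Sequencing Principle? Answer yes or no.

no

Onset: /j/ is a semivowel (sonority 8), /t/ is a voiceless plosive (sonority 1); then the nucleus /ɛ/ (sonority 9).
Onset profile 8-1-9 — does not strictly rise throughout.
Coda: /v/ is a voiced fricative (sonority 4), /r/ is a rhotic (sonority 7), /t/ is a voiceless plosive (sonority 1).
Coda profile 9-4-7-1 — does not strictly fall throughout.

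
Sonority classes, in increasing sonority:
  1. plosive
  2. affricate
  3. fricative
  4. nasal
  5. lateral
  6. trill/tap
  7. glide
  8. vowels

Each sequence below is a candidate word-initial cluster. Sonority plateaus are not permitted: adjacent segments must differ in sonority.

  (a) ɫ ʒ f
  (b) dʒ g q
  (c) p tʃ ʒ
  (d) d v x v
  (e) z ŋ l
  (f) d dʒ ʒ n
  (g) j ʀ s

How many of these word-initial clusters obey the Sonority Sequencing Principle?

3

(a) sonority 5-3-3: ill-formed.
(b) sonority 2-1-1: ill-formed.
(c) sonority 1-2-3: well-formed.
(d) sonority 1-3-3-3: ill-formed.
(e) sonority 3-4-5: well-formed.
(f) sonority 1-2-3-4: well-formed.
(g) sonority 7-6-3: ill-formed.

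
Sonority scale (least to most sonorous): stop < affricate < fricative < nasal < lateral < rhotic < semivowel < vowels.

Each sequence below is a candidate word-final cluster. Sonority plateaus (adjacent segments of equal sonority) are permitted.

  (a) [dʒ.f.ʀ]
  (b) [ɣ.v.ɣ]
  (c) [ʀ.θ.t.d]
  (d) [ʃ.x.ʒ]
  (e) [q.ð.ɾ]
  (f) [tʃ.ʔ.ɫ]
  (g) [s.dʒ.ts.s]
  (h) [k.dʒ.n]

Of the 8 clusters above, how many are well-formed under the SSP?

(a) sonority 2-3-6: ill-formed.
(b) sonority 3-3-3: well-formed.
(c) sonority 6-3-1-1: well-formed.
(d) sonority 3-3-3: well-formed.
(e) sonority 1-3-6: ill-formed.
(f) sonority 2-1-5: ill-formed.
(g) sonority 3-2-2-3: ill-formed.
(h) sonority 1-2-4: ill-formed.

3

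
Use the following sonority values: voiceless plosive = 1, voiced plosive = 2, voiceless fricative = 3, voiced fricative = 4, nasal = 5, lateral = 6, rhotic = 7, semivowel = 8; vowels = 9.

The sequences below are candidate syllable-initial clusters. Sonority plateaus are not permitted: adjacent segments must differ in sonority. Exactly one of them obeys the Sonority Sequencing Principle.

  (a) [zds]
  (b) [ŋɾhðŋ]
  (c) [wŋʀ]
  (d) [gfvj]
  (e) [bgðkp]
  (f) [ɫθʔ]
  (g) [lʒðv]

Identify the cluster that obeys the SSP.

d

(a) sonority 4-2-3: ill-formed.
(b) sonority 5-7-3-4-5: ill-formed.
(c) sonority 8-5-7: ill-formed.
(d) sonority 2-3-4-8: well-formed.
(e) sonority 2-2-4-1-1: ill-formed.
(f) sonority 6-3-1: ill-formed.
(g) sonority 6-4-4-4: ill-formed.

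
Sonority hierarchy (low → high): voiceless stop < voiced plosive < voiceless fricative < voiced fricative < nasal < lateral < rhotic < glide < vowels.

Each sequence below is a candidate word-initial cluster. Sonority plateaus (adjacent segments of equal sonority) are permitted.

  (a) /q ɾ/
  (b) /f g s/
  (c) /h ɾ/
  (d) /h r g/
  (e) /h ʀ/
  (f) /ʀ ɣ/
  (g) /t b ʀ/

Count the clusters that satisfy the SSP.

(a) sonority 1-7: well-formed.
(b) sonority 3-2-3: ill-formed.
(c) sonority 3-7: well-formed.
(d) sonority 3-7-2: ill-formed.
(e) sonority 3-7: well-formed.
(f) sonority 7-4: ill-formed.
(g) sonority 1-2-7: well-formed.

4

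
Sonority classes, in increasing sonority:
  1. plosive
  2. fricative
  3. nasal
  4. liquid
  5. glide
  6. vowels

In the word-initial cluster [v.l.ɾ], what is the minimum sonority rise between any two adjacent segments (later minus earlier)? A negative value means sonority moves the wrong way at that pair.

0

/v/: fricative = 2.
/l/: liquid = 4.
/ɾ/: liquid = 4.
/v/→/l/: change +2.
/l/→/ɾ/: change +0.
Minimum = 0.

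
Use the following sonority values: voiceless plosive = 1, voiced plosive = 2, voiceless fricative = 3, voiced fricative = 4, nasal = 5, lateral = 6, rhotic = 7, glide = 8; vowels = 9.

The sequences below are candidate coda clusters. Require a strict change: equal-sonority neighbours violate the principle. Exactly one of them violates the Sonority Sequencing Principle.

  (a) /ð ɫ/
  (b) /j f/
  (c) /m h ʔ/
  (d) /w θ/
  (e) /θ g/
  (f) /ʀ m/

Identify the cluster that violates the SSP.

a

(a) /ð ɫ/: profile 4-6 — violates.
(b) /j f/: profile 8-3 — obeys.
(c) /m h ʔ/: profile 5-3-1 — obeys.
(d) /w θ/: profile 8-3 — obeys.
(e) /θ g/: profile 3-2 — obeys.
(f) /ʀ m/: profile 7-5 — obeys.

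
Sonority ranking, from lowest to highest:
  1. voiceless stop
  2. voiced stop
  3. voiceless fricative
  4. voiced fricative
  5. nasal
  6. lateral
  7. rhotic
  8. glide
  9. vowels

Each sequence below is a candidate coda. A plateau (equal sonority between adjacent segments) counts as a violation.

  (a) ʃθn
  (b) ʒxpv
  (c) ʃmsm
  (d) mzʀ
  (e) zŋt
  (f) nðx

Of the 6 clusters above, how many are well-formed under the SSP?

1

(a) sonority 3-3-5: ill-formed.
(b) sonority 4-3-1-4: ill-formed.
(c) sonority 3-5-3-5: ill-formed.
(d) sonority 5-4-7: ill-formed.
(e) sonority 4-5-1: ill-formed.
(f) sonority 5-4-3: well-formed.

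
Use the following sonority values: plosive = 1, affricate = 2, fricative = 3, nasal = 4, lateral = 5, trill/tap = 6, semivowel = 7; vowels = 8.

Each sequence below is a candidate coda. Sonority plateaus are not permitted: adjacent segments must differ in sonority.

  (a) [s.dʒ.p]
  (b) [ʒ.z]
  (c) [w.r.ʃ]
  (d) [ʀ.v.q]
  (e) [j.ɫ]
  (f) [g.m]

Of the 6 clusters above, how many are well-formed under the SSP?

(a) 3-2-1 → obeys
(b) 3-3 → violates
(c) 7-6-3 → obeys
(d) 6-3-1 → obeys
(e) 7-5 → obeys
(f) 1-4 → violates

4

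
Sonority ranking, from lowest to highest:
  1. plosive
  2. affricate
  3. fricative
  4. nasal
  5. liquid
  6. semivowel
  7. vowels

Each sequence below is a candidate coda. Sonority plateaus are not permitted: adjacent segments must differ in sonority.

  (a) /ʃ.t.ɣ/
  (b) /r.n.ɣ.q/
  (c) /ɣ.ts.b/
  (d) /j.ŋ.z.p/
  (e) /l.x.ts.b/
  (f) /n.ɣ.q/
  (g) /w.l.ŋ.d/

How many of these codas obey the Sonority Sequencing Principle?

(a) 3-1-3 → violates
(b) 5-4-3-1 → obeys
(c) 3-2-1 → obeys
(d) 6-4-3-1 → obeys
(e) 5-3-2-1 → obeys
(f) 4-3-1 → obeys
(g) 6-5-4-1 → obeys

6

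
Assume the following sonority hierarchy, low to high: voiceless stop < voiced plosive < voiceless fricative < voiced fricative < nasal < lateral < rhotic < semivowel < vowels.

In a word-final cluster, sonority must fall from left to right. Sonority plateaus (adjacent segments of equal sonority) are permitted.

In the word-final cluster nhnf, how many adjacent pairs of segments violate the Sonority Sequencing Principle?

/n/: nasal = 5.
/h/: voiceless fricative = 3.
/n/: nasal = 5.
/f/: voiceless fricative = 3.
/n/→/h/: 5→3 (falls) — ok.
/h/→/n/: 3→5 (does not fall) — violation.
/n/→/f/: 5→3 (falls) — ok.

1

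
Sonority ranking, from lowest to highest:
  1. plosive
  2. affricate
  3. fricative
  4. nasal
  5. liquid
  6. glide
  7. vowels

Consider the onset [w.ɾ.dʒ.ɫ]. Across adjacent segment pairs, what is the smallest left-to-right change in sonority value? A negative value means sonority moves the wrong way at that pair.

/w/: glide = 6.
/ɾ/: liquid = 5.
/dʒ/: affricate = 2.
/ɫ/: liquid = 5.
/w/→/ɾ/: change -1.
/ɾ/→/dʒ/: change -3.
/dʒ/→/ɫ/: change +3.
Minimum = -3.

-3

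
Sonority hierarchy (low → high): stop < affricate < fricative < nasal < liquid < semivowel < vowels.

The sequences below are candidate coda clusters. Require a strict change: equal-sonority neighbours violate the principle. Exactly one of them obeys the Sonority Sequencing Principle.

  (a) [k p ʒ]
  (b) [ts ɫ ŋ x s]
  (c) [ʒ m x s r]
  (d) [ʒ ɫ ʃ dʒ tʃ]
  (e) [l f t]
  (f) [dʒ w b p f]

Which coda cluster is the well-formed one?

e

(a) 1-1-3 → violates
(b) 2-5-4-3-3 → violates
(c) 3-4-3-3-5 → violates
(d) 3-5-3-2-2 → violates
(e) 5-3-1 → obeys
(f) 2-6-1-1-3 → violates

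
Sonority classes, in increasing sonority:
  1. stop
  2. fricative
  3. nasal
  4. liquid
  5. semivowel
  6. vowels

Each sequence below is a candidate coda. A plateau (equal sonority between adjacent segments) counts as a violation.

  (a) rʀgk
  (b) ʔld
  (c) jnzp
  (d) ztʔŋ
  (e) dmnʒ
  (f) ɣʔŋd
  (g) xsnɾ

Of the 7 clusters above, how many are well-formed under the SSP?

(a) sonority 4-4-1-1: ill-formed.
(b) sonority 1-4-1: ill-formed.
(c) sonority 5-3-2-1: well-formed.
(d) sonority 2-1-1-3: ill-formed.
(e) sonority 1-3-3-2: ill-formed.
(f) sonority 2-1-3-1: ill-formed.
(g) sonority 2-2-3-4: ill-formed.

1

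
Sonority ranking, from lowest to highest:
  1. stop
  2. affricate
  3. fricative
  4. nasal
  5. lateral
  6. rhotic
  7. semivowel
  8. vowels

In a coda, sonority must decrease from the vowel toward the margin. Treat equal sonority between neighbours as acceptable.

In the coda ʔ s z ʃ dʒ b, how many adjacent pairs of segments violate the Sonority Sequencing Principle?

/ʔ/ is a stop (sonority 1).
/s/ is a fricative (sonority 3).
/z/ is a fricative (sonority 3).
/ʃ/ is a fricative (sonority 3).
/dʒ/ is an affricate (sonority 2).
/b/ is a stop (sonority 1).
/ʔ/→/s/: 1→3 (does not fall) — violation.
/s/→/z/: 3→3 (plateau, allowed) — ok.
/z/→/ʃ/: 3→3 (plateau, allowed) — ok.
/ʃ/→/dʒ/: 3→2 (falls) — ok.
/dʒ/→/b/: 2→1 (falls) — ok.

1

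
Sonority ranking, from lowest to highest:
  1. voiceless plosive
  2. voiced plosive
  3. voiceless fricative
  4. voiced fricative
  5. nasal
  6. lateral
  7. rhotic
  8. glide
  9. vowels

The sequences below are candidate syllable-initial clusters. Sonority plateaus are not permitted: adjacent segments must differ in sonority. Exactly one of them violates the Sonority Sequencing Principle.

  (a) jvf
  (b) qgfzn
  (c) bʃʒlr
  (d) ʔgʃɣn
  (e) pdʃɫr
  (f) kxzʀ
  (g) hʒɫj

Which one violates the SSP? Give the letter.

(a) sonority 8-4-3: ill-formed.
(b) sonority 1-2-3-4-5: well-formed.
(c) sonority 2-3-4-6-7: well-formed.
(d) sonority 1-2-3-4-5: well-formed.
(e) sonority 1-2-3-6-7: well-formed.
(f) sonority 1-3-4-7: well-formed.
(g) sonority 3-4-6-8: well-formed.

a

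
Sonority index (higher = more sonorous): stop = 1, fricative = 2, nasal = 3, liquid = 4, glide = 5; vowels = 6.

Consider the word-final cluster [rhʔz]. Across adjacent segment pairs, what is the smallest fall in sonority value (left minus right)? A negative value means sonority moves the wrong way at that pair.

/r/ is a liquid (sonority 4).
/h/ is a fricative (sonority 2).
/ʔ/ is a stop (sonority 1).
/z/ is a fricative (sonority 2).
/r/→/h/: change +2.
/h/→/ʔ/: change +1.
/ʔ/→/z/: change -1.
Minimum = -1.

-1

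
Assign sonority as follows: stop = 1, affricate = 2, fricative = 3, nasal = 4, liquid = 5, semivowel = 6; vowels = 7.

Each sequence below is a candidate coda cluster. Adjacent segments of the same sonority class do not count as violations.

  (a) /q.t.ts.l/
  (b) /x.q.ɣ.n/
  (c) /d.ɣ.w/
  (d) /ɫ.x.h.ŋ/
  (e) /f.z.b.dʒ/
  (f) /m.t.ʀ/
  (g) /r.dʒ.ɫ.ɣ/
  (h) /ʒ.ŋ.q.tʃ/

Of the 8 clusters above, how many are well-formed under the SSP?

0

(a) sonority 1-1-2-5: ill-formed.
(b) sonority 3-1-3-4: ill-formed.
(c) sonority 1-3-6: ill-formed.
(d) sonority 5-3-3-4: ill-formed.
(e) sonority 3-3-1-2: ill-formed.
(f) sonority 4-1-5: ill-formed.
(g) sonority 5-2-5-3: ill-formed.
(h) sonority 3-4-1-2: ill-formed.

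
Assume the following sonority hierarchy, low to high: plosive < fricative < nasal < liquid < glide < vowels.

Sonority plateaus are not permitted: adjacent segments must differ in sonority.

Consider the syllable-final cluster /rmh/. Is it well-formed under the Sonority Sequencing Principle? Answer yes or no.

/r/: liquid = 4.
/m/: nasal = 3.
/h/: fricative = 2.
The profile 4-3-2 strictly falls, so the syllable-final cluster satisfies the SSP.

yes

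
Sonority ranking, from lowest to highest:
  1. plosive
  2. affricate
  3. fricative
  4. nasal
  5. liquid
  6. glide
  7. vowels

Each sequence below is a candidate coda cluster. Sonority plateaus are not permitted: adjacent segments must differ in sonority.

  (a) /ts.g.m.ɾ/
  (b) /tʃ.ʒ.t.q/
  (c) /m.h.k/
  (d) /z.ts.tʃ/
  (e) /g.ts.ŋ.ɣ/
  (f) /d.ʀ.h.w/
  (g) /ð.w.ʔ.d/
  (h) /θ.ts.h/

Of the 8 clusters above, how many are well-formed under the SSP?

1

(a) sonority 2-1-4-5: ill-formed.
(b) sonority 2-3-1-1: ill-formed.
(c) sonority 4-3-1: well-formed.
(d) sonority 3-2-2: ill-formed.
(e) sonority 1-2-4-3: ill-formed.
(f) sonority 1-5-3-6: ill-formed.
(g) sonority 3-6-1-1: ill-formed.
(h) sonority 3-2-3: ill-formed.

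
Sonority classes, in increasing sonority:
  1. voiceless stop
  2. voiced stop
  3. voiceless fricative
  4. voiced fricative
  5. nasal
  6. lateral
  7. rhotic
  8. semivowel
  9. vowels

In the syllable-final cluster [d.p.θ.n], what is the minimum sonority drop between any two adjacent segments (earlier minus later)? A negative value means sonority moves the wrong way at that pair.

/d/: voiced stop = 2.
/p/: voiceless stop = 1.
/θ/: voiceless fricative = 3.
/n/: nasal = 5.
/d/→/p/: change +1.
/p/→/θ/: change -2.
/θ/→/n/: change -2.
Minimum = -2.

-2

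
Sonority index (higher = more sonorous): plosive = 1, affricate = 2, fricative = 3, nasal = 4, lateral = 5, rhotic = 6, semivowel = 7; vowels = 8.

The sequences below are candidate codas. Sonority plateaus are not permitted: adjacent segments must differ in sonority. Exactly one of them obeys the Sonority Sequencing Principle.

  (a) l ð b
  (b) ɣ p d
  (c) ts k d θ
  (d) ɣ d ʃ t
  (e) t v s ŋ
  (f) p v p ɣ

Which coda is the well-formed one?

(a) l ð b: profile 5-3-1 — obeys.
(b) ɣ p d: profile 3-1-1 — violates.
(c) ts k d θ: profile 2-1-1-3 — violates.
(d) ɣ d ʃ t: profile 3-1-3-1 — violates.
(e) t v s ŋ: profile 1-3-3-4 — violates.
(f) p v p ɣ: profile 1-3-1-3 — violates.

a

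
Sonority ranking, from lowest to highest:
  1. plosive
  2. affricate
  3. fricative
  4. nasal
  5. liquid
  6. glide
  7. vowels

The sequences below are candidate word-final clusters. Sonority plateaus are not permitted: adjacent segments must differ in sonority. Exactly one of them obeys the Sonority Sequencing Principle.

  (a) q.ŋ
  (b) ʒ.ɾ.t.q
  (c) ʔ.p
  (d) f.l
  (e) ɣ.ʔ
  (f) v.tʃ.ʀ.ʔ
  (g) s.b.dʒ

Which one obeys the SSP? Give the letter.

(a) sonority 1-4: ill-formed.
(b) sonority 3-5-1-1: ill-formed.
(c) sonority 1-1: ill-formed.
(d) sonority 3-5: ill-formed.
(e) sonority 3-1: well-formed.
(f) sonority 3-2-5-1: ill-formed.
(g) sonority 3-1-2: ill-formed.

e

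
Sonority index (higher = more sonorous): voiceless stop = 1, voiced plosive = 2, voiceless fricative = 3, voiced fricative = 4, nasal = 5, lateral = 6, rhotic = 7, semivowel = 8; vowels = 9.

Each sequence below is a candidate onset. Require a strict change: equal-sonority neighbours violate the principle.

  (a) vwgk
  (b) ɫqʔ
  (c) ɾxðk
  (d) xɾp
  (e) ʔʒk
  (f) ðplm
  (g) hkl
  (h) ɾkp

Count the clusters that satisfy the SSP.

(a) 4-8-2-1 → violates
(b) 6-1-1 → violates
(c) 7-3-4-1 → violates
(d) 3-7-1 → violates
(e) 1-4-1 → violates
(f) 4-1-6-5 → violates
(g) 3-1-6 → violates
(h) 7-1-1 → violates

0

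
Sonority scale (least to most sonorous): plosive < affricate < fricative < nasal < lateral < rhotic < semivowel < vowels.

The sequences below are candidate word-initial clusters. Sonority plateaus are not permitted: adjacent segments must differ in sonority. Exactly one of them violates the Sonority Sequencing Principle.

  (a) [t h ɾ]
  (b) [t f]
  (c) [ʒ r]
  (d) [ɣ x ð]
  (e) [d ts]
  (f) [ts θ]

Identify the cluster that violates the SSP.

d

(a) [t h ɾ]: profile 1-3-6 — obeys.
(b) [t f]: profile 1-3 — obeys.
(c) [ʒ r]: profile 3-6 — obeys.
(d) [ɣ x ð]: profile 3-3-3 — violates.
(e) [d ts]: profile 1-2 — obeys.
(f) [ts θ]: profile 2-3 — obeys.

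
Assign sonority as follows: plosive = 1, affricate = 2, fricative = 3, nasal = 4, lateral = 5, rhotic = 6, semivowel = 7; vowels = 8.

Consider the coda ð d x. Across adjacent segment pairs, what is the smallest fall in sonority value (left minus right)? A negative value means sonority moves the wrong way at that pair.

/ð/ — fricative, sonority 3.
/d/ — plosive, sonority 1.
/x/ — fricative, sonority 3.
/ð/→/d/: change +2.
/d/→/x/: change -2.
Minimum = -2.

-2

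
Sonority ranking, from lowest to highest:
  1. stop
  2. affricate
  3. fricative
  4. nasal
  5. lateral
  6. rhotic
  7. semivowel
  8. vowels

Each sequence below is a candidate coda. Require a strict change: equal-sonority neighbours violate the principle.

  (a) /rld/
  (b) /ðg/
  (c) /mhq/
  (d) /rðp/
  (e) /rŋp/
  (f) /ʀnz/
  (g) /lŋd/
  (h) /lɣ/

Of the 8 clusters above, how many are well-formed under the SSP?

(a) /rld/: profile 6-5-1 — obeys.
(b) /ðg/: profile 3-1 — obeys.
(c) /mhq/: profile 4-3-1 — obeys.
(d) /rðp/: profile 6-3-1 — obeys.
(e) /rŋp/: profile 6-4-1 — obeys.
(f) /ʀnz/: profile 6-4-3 — obeys.
(g) /lŋd/: profile 5-4-1 — obeys.
(h) /lɣ/: profile 5-3 — obeys.

8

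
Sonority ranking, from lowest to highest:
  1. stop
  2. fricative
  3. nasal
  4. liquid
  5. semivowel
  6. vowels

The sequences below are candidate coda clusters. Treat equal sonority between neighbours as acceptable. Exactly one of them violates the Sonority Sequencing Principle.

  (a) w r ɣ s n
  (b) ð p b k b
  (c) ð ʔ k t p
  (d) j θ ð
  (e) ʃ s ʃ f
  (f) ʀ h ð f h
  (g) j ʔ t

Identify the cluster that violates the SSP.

a

(a) 5-4-2-2-3 → violates
(b) 2-1-1-1-1 → obeys
(c) 2-1-1-1-1 → obeys
(d) 5-2-2 → obeys
(e) 2-2-2-2 → obeys
(f) 4-2-2-2-2 → obeys
(g) 5-1-1 → obeys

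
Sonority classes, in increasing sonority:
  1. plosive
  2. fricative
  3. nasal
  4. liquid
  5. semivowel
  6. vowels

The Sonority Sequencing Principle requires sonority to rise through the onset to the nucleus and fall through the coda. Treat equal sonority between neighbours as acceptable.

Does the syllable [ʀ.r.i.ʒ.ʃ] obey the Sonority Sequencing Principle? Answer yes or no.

Onset: /ʀ/ is a liquid (sonority 4), /r/ is a liquid (sonority 4); then the nucleus /i/ (sonority 6).
Onset profile 4-4-6 — rises to the nucleus.
Coda: /ʒ/ is a fricative (sonority 2), /ʃ/ is a fricative (sonority 2).
Coda profile 6-2-2 — falls from the nucleus.

yes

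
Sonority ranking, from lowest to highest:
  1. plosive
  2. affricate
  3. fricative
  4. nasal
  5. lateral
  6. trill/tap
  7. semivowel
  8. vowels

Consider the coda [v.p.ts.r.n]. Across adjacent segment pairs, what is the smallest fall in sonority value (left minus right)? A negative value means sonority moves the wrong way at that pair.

/v/: fricative = 3.
/p/: plosive = 1.
/ts/: affricate = 2.
/r/: trill/tap = 6.
/n/: nasal = 4.
/v/→/p/: change +2.
/p/→/ts/: change -1.
/ts/→/r/: change -4.
/r/→/n/: change +2.
Minimum = -4.

-4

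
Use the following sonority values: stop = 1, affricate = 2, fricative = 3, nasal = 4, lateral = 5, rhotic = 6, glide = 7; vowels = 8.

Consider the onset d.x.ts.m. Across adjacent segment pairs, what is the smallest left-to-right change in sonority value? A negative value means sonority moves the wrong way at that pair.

-1

/d/: stop = 1.
/x/: fricative = 3.
/ts/: affricate = 2.
/m/: nasal = 4.
/d/→/x/: change +2.
/x/→/ts/: change -1.
/ts/→/m/: change +2.
Minimum = -1.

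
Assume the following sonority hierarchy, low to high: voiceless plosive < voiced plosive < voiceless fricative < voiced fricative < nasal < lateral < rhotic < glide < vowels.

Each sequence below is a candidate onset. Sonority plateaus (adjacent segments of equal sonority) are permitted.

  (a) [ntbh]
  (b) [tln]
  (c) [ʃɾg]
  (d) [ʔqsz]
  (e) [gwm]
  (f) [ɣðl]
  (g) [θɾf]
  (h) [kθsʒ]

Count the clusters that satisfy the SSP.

3

(a) [ntbh]: profile 5-1-2-3 — violates.
(b) [tln]: profile 1-6-5 — violates.
(c) [ʃɾg]: profile 3-7-2 — violates.
(d) [ʔqsz]: profile 1-1-3-4 — obeys.
(e) [gwm]: profile 2-8-5 — violates.
(f) [ɣðl]: profile 4-4-6 — obeys.
(g) [θɾf]: profile 3-7-3 — violates.
(h) [kθsʒ]: profile 1-3-3-4 — obeys.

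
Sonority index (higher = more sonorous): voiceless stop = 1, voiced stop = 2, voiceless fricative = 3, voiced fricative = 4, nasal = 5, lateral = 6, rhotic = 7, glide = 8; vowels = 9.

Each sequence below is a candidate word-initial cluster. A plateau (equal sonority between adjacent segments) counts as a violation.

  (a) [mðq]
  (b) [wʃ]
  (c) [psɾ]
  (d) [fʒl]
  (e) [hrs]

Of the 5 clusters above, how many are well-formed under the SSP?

2

(a) [mðq]: profile 5-4-1 — violates.
(b) [wʃ]: profile 8-3 — violates.
(c) [psɾ]: profile 1-3-7 — obeys.
(d) [fʒl]: profile 3-4-6 — obeys.
(e) [hrs]: profile 3-7-3 — violates.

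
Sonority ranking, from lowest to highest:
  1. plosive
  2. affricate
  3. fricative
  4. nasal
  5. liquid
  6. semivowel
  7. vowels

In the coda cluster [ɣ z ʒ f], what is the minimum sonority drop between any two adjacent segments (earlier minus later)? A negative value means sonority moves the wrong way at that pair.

0

/ɣ/: fricative = 3.
/z/: fricative = 3.
/ʒ/: fricative = 3.
/f/: fricative = 3.
/ɣ/→/z/: change +0.
/z/→/ʒ/: change +0.
/ʒ/→/f/: change +0.
Minimum = 0.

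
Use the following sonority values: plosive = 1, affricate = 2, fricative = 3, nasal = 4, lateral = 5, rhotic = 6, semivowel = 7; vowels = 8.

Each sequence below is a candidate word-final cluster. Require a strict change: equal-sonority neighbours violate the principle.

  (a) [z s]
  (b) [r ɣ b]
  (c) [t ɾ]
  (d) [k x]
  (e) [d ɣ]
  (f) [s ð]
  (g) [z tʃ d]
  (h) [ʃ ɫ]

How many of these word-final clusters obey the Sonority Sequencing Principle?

2

(a) 3-3 → violates
(b) 6-3-1 → obeys
(c) 1-6 → violates
(d) 1-3 → violates
(e) 1-3 → violates
(f) 3-3 → violates
(g) 3-2-1 → obeys
(h) 3-5 → violates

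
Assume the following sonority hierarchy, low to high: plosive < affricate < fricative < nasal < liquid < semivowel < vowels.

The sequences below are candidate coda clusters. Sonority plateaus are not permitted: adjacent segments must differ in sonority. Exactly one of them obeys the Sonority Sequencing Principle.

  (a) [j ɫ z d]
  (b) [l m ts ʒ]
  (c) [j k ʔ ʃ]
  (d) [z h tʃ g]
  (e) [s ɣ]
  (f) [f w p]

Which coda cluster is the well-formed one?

(a) sonority 6-5-3-1: well-formed.
(b) sonority 5-4-2-3: ill-formed.
(c) sonority 6-1-1-3: ill-formed.
(d) sonority 3-3-2-1: ill-formed.
(e) sonority 3-3: ill-formed.
(f) sonority 3-6-1: ill-formed.

a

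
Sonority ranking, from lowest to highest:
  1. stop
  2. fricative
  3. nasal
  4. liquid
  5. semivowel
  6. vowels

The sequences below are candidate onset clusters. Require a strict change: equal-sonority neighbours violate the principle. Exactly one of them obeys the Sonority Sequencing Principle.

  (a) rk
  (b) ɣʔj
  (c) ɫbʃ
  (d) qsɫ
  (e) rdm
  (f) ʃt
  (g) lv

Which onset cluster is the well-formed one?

d

(a) rk: profile 4-1 — violates.
(b) ɣʔj: profile 2-1-5 — violates.
(c) ɫbʃ: profile 4-1-2 — violates.
(d) qsɫ: profile 1-2-4 — obeys.
(e) rdm: profile 4-1-3 — violates.
(f) ʃt: profile 2-1 — violates.
(g) lv: profile 4-2 — violates.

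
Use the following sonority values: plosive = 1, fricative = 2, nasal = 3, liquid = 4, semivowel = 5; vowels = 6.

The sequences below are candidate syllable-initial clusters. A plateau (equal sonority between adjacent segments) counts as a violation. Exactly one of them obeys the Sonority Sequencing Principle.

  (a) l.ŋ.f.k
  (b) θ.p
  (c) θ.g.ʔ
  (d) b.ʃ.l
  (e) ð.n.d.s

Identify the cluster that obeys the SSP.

(a) sonority 4-3-2-1: ill-formed.
(b) sonority 2-1: ill-formed.
(c) sonority 2-1-1: ill-formed.
(d) sonority 1-2-4: well-formed.
(e) sonority 2-3-1-2: ill-formed.

d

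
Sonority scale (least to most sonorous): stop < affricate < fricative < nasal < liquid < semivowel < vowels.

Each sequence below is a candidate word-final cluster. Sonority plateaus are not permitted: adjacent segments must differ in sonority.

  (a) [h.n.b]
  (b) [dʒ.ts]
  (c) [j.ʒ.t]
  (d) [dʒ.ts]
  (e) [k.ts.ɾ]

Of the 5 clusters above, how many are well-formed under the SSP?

(a) 3-4-1 → violates
(b) 2-2 → violates
(c) 6-3-1 → obeys
(d) 2-2 → violates
(e) 1-2-5 → violates

1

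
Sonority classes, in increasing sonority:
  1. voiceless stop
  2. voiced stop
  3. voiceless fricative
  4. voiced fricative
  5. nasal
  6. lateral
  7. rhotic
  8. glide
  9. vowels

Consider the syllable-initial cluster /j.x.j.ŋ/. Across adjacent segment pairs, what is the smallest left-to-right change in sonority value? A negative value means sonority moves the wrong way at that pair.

/j/ is a glide (sonority 8).
/x/ is a voiceless fricative (sonority 3).
/j/ is a glide (sonority 8).
/ŋ/ is a nasal (sonority 5).
/j/→/x/: change -5.
/x/→/j/: change +5.
/j/→/ŋ/: change -3.
Minimum = -5.

-5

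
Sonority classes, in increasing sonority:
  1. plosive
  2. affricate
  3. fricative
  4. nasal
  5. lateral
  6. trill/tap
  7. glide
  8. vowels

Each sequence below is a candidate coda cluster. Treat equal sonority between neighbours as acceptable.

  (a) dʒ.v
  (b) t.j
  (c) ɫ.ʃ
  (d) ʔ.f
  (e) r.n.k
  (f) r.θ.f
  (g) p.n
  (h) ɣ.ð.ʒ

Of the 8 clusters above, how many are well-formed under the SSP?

(a) sonority 2-3: ill-formed.
(b) sonority 1-7: ill-formed.
(c) sonority 5-3: well-formed.
(d) sonority 1-3: ill-formed.
(e) sonority 6-4-1: well-formed.
(f) sonority 6-3-3: well-formed.
(g) sonority 1-4: ill-formed.
(h) sonority 3-3-3: well-formed.

4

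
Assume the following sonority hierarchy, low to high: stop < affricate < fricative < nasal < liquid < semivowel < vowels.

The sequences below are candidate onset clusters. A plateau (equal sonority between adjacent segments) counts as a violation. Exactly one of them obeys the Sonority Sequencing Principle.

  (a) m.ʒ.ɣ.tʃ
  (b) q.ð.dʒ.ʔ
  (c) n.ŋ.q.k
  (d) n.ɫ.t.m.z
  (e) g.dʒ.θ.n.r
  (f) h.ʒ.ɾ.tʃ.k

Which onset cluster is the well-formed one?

(a) 4-3-3-2 → violates
(b) 1-3-2-1 → violates
(c) 4-4-1-1 → violates
(d) 4-5-1-4-3 → violates
(e) 1-2-3-4-5 → obeys
(f) 3-3-5-2-1 → violates

e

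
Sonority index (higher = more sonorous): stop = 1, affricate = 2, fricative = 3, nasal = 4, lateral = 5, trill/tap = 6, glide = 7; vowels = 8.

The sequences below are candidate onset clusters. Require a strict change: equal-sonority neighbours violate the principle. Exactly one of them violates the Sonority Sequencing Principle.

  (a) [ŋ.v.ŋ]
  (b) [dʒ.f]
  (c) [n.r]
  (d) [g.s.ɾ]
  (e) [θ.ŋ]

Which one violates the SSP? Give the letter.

a

(a) 4-3-4 → violates
(b) 2-3 → obeys
(c) 4-6 → obeys
(d) 1-3-6 → obeys
(e) 3-4 → obeys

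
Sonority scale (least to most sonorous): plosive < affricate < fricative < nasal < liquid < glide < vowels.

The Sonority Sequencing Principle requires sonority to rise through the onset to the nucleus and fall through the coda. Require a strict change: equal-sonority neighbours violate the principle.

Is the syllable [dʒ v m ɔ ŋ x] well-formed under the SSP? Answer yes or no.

yes

Onset: /dʒ/ is an affricate (sonority 2), /v/ is a fricative (sonority 3), /m/ is a nasal (sonority 4); then the nucleus /ɔ/ (sonority 7).
Onset profile 2-3-4-7 — rises to the nucleus.
Coda: /ŋ/ is a nasal (sonority 4), /x/ is a fricative (sonority 3).
Coda profile 7-4-3 — falls from the nucleus.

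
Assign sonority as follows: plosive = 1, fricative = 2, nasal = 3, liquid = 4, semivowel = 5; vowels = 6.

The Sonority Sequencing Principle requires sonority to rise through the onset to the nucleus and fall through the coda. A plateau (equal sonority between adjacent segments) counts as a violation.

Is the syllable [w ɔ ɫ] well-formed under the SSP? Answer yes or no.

Onset: /w/ is a semivowel (sonority 5); then the nucleus /ɔ/ (sonority 6).
Onset profile 5-6 — rises to the nucleus.
Coda: /ɫ/ is a liquid (sonority 4).
Coda profile 6-4 — falls from the nucleus.

yes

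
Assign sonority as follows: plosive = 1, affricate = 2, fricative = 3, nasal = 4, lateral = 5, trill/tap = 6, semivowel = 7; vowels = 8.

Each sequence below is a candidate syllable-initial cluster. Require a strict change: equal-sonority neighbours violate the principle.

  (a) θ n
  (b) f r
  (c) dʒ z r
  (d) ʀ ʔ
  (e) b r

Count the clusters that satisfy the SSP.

4

(a) sonority 3-4: well-formed.
(b) sonority 3-6: well-formed.
(c) sonority 2-3-6: well-formed.
(d) sonority 6-1: ill-formed.
(e) sonority 1-6: well-formed.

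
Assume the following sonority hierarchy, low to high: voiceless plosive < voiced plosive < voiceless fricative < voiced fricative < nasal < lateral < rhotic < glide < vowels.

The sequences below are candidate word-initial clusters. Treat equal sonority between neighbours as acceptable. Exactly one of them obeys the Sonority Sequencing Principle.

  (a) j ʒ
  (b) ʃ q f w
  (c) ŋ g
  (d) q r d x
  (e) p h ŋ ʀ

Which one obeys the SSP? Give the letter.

e

(a) 8-4 → violates
(b) 3-1-3-8 → violates
(c) 5-2 → violates
(d) 1-7-2-3 → violates
(e) 1-3-5-7 → obeys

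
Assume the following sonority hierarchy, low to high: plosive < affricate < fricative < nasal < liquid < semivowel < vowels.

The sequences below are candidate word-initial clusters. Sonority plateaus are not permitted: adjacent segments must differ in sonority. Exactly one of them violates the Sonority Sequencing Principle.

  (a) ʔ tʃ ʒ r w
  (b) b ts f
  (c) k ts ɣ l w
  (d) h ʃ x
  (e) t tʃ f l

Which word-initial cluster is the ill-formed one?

d

(a) ʔ tʃ ʒ r w: profile 1-2-3-5-6 — obeys.
(b) b ts f: profile 1-2-3 — obeys.
(c) k ts ɣ l w: profile 1-2-3-5-6 — obeys.
(d) h ʃ x: profile 3-3-3 — violates.
(e) t tʃ f l: profile 1-2-3-5 — obeys.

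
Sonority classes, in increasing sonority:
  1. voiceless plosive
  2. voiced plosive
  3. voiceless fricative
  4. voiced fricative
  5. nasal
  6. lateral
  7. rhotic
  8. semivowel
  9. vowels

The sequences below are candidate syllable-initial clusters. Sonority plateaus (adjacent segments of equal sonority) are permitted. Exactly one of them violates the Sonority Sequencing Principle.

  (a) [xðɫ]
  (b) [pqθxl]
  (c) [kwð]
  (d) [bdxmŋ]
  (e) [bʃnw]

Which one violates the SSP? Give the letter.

(a) [xðɫ]: profile 3-4-6 — obeys.
(b) [pqθxl]: profile 1-1-3-3-6 — obeys.
(c) [kwð]: profile 1-8-4 — violates.
(d) [bdxmŋ]: profile 2-2-3-5-5 — obeys.
(e) [bʃnw]: profile 2-3-5-8 — obeys.

c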